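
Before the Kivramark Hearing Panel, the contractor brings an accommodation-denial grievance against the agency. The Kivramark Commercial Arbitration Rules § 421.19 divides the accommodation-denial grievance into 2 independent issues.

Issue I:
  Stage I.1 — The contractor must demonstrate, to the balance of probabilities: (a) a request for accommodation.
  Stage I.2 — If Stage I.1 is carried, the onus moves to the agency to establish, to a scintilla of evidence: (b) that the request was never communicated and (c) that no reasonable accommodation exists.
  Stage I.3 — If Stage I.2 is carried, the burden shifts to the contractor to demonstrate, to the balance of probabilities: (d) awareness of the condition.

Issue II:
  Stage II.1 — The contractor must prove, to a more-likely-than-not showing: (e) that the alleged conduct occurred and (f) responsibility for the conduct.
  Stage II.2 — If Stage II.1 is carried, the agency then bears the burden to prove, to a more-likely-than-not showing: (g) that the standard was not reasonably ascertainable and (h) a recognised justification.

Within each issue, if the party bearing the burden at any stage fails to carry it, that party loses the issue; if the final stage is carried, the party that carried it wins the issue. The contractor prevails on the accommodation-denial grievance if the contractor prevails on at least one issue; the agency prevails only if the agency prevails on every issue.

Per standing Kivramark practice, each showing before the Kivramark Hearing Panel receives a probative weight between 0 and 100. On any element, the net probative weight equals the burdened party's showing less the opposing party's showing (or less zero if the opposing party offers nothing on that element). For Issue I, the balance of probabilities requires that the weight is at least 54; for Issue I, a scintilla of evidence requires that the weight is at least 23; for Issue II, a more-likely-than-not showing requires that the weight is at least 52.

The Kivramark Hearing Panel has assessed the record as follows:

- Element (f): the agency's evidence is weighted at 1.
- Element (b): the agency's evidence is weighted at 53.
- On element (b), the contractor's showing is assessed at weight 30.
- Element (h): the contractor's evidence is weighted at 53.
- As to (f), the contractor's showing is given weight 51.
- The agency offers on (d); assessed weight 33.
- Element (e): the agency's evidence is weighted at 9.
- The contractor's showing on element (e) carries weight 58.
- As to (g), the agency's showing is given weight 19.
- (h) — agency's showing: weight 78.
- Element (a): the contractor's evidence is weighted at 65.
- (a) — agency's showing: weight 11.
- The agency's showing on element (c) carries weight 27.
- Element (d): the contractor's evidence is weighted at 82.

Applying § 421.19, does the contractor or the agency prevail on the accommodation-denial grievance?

agency

— Issue I —
At Stage I.1 the contractor must meet the balance of probabilities (weight is at least 54): on (a) the weight is 65 less the opposing 11 gives net 54, which does reach 54, so (a) meets the standard.
  The contractor carries Stage I.1; the agency now bears the burden.
At Stage I.2 the agency must meet a scintilla of evidence (weight is at least 23): on (b) the weight is 53 less the opposing 30 gives net 23, ≥ 23, so (b) meets the standard; on (c) the weight is 27, ≥ 23, so (c) meets the standard.
  All elements met. The burden passes to the contractor.
At Stage I.3 the contractor must meet the balance of probabilities (weight is at least 54): on (d) the weight is 82 less the opposing 33 gives net 49, which does not reach 54, so (d) does not meet the standard.
  Not every element is met, so the contractor fails to carry Stage I.3.
The analysis ends at Stage I.3; the agency prevails on this issue.
— Issue II —
At Stage II.1 the contractor must meet a more-likely-than-not showing (weight is at least 52): on (e) the weight is 58 less the opposing 9 gives net 49, < 52, so (e) does not meet the standard; on (f) the weight is 51 less the opposing 1 gives net 50, which does not reach 52, so (f) does not meet the standard.
  Stage II.1 not carried; the contractor fails its burden.
The agency prevails on this issue.
Per-issue: Issue I → agency; Issue II → agency. The contractor must prevail on at least one issue; overall, the agency prevails.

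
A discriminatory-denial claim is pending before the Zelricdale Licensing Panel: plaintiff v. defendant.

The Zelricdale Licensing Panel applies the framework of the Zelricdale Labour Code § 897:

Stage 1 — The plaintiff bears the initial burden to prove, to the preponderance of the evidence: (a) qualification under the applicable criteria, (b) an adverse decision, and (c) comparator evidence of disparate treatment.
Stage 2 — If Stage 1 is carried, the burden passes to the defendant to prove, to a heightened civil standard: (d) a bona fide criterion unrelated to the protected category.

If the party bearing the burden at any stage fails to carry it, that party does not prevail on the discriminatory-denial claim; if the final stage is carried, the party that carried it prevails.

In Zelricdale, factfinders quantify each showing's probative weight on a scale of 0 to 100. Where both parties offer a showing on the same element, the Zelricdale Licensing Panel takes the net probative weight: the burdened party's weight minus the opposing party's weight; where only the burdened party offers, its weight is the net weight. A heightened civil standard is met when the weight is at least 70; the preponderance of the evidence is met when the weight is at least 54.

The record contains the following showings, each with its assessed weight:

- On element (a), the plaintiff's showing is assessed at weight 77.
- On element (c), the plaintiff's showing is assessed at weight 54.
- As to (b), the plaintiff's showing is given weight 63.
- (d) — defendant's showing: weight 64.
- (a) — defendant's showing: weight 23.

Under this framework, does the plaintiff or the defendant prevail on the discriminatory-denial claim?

plaintiff

At Stage 1 the plaintiff must meet the preponderance of the evidence (weight is at least 54): on (a) the weight is 77 less the opposing 23 gives net 54, ≥ 54, so (a) meets the standard; on (b) the weight is 63, which does reach 54, so (b) meets the standard; on (c) the weight is 54, which does reach 54, so (c) meets the standard.
  All elements met. The burden passes to the defendant.
At Stage 2 the defendant must meet a heightened civil standard (weight is at least 70): on (d) the weight is 64, < 70, so (d) does not meet the standard.
  Not every element is met, so the defendant fails to carry Stage 2.
So the plaintiff prevails.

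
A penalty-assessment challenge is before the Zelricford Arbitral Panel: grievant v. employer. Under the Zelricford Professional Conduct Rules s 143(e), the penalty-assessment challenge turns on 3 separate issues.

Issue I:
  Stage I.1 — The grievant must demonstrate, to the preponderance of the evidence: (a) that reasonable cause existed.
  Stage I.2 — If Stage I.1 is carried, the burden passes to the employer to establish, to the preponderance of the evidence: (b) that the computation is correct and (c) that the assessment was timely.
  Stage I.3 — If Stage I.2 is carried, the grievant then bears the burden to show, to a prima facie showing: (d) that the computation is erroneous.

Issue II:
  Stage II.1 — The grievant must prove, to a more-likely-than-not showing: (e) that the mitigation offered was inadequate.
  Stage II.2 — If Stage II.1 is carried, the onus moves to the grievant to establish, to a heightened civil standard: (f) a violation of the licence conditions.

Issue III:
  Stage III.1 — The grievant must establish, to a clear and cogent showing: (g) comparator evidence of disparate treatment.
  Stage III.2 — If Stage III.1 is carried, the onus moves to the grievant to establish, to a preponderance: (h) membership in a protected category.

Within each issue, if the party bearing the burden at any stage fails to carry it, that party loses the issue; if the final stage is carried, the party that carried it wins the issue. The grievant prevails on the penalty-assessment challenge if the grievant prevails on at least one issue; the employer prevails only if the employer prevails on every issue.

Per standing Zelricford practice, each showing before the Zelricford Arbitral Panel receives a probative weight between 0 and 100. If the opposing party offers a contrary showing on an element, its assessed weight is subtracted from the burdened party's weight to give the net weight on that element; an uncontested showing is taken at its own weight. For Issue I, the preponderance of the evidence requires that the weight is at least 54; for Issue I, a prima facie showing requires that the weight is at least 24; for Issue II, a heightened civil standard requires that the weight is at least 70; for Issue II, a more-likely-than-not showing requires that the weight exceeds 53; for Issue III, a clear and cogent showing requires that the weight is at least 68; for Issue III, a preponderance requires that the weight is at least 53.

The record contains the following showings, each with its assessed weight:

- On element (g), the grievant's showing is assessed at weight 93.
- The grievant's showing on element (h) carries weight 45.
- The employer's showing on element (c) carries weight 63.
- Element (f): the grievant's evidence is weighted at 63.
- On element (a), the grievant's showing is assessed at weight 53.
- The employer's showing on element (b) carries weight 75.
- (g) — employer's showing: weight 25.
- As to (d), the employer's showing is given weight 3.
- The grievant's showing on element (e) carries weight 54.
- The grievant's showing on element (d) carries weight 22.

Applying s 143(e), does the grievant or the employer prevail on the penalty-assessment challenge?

— Issue I —
Stage I.1 — burden on grievant; standard: the preponderance of the evidence (weight is at least 54).
    (a): 53 < 54 [not met]
  Stage I.1 not carried; the grievant fails its burden.
The employer prevails on this issue.
— Issue II —
At Stage II.1 the grievant must meet a more-likely-than-not showing (weight exceeds 53): on (e) the weight is 54, which does exceed 53, so (e) meets the standard.
  All elements met. The grievant retains the burden for Stage II.2.
At Stage II.2 the grievant must meet a heightened civil standard (weight is at least 70): on (f) the weight is 63, < 70, so (f) does not meet the standard.
  Not every element is met, so the grievant fails to carry Stage II.2.
The analysis ends at Stage II.2; the employer prevails on this issue.
— Issue III —
Stage III.1 — burden on grievant; standard: a clear and cogent showing (weight is at least 68).
    (g): 93 − 25 = 68 ≥ 68 [met]
  Stage III.1 carried; the burden remains with the grievant.
Stage III.2 — burden on grievant; standard: a preponderance (weight is at least 53).
    (h): 45 < 53 [not met]
  Not every element is met, so the grievant fails to carry Stage III.2.
The analysis ends at Stage III.2; the employer prevails on this issue.
Per-issue: Issue I → employer; Issue II → employer; Issue III → employer. The grievant must prevail on at least one issue; overall, the employer prevails.

employer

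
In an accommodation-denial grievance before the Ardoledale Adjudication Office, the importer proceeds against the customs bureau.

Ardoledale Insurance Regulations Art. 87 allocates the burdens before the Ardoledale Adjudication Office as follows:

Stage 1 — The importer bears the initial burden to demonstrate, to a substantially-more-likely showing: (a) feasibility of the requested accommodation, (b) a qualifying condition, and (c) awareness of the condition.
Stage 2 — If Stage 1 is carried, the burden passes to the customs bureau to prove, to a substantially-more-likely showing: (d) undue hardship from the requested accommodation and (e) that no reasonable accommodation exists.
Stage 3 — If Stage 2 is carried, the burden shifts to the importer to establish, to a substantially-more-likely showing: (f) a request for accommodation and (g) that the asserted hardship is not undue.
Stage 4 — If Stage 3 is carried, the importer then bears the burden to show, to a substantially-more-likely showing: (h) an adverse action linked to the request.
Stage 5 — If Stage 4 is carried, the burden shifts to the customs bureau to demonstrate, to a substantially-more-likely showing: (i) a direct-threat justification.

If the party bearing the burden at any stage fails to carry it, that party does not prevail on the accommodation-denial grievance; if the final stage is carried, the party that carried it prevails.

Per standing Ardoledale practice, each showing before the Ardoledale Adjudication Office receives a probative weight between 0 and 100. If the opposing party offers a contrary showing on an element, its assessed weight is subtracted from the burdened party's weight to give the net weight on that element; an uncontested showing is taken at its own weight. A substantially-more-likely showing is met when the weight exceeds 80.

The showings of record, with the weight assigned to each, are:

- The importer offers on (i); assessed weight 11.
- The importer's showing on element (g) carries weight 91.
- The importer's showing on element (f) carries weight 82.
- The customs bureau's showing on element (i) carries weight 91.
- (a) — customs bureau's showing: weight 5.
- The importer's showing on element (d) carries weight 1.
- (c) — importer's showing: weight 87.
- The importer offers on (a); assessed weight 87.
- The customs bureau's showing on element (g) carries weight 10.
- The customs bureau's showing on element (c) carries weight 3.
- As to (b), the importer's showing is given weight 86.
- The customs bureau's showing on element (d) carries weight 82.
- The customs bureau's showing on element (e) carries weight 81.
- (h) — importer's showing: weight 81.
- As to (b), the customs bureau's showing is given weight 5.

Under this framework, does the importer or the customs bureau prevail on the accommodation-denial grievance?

importer

Stage 1 (importer, a substantially-more-likely showing, weight exceeds 80): (a) net 87−5=82 > 80 — meets; (b) net 86−5=81 > 80 — meets; (c) net 87−3=84 > 80 — meets.
  All elements met. The burden passes to the customs bureau.
Stage 2 (customs bureau, a substantially-more-likely showing, weight exceeds 80): (d) net 82−1=81 > 80 — meets; (e) 81 > 80 — meets.
  Stage 2 carried; the burden shifts to the importer.
Stage 3 (importer, a substantially-more-likely showing, weight exceeds 80): (f) 82 > 80 — meets; (g) net 91−10=81 > 80 — meets.
  Stage 3 is satisfied; the importer continues to bear the burden.
Stage 4 (importer, a substantially-more-likely showing, weight exceeds 80): (h) 81 > 80 — meets.
  All elements met. The burden passes to the customs bureau.
Stage 5 (customs bureau, a substantially-more-likely showing, weight exceeds 80): (i) net 91−11=80 ≤ 80 — fails.
  The customs bureau does not carry Stage 5.
The analysis ends at Stage 5; the importer prevails.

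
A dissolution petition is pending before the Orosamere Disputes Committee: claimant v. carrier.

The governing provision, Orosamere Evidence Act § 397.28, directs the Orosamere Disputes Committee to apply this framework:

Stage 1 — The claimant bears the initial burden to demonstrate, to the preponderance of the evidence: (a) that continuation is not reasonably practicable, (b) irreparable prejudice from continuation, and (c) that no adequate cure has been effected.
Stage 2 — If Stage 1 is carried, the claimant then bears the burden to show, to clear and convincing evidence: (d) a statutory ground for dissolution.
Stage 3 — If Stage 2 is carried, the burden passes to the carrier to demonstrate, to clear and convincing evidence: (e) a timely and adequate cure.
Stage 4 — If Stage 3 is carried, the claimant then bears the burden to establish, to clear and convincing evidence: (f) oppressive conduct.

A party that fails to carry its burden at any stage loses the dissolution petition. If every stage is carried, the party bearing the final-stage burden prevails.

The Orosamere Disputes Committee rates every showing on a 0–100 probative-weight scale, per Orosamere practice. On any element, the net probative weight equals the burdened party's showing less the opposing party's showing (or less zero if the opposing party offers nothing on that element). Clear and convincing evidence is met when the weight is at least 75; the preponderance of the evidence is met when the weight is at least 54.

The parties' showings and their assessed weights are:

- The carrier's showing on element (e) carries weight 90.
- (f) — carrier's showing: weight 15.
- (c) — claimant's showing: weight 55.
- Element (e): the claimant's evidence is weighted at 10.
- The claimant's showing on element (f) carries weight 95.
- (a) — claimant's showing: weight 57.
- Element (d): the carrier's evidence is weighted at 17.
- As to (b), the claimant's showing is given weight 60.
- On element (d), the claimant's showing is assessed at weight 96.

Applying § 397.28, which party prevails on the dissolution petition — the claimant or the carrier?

claimant

Stage 1 — burden on claimant; standard: the preponderance of the evidence (weight is at least 54).
    (a): 57 ≥ 54 [met]
    (b): 60 ≥ 54 [met]
    (c): 55 ≥ 54 [met]
  All elements met. The claimant retains the burden for Stage 2.
Stage 2 — burden on claimant; standard: clear and convincing evidence (weight is at least 75).
    (d): 96 − 17 = 79 ≥ 75 [met]
  Stage 2 carried; the burden shifts to the carrier.
Stage 3 — burden on carrier; standard: clear and convincing evidence (weight is at least 75).
    (e): 90 − 10 = 80 ≥ 75 [met]
  Stage 3 carried; the burden shifts to the claimant.
Stage 4 — burden on claimant; standard: clear and convincing evidence (weight is at least 75).
    (f): 95 − 15 = 80 ≥ 75 [met]
  The claimant carries the last stage.
Every stage carried; the claimant prevails.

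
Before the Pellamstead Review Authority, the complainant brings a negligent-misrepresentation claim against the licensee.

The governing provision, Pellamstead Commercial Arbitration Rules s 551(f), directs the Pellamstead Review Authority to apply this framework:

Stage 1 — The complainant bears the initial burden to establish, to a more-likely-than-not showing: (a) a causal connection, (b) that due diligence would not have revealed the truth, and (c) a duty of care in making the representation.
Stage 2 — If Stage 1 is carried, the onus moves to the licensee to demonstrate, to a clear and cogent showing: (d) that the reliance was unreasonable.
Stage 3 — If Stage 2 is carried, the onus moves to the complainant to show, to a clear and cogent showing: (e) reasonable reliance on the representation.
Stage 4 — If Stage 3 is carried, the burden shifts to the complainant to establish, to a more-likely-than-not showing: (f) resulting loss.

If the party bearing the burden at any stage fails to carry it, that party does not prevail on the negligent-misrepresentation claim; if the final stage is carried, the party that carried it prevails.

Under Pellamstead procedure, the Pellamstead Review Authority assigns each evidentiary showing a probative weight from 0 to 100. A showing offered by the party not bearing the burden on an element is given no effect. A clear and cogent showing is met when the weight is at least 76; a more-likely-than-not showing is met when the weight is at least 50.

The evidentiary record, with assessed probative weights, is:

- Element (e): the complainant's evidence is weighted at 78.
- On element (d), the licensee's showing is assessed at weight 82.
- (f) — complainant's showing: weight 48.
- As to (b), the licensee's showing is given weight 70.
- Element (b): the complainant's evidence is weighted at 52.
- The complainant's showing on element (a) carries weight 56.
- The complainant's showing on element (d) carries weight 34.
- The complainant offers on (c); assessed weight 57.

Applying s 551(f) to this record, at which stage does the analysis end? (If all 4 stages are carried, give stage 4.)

Stage 1 — burden on complainant; standard: a more-likely-than-not showing (weight is at least 50).
    (a): 56 ≥ 50 [met]
    (b): 52 (licensee's 70 disregarded) ≥ 50 [met]
    (c): 57 ≥ 50 [met]
  The complainant carries Stage 1; the licensee now bears the burden.
Stage 2 — burden on licensee; standard: a clear and cogent showing (weight is at least 76).
    (d): 82 (complainant's 34 disregarded) ≥ 76 [met]
  All elements met. The burden passes to the complainant.
Stage 3 — burden on complainant; standard: a clear and cogent showing (weight is at least 76).
    (e): 78 ≥ 76 [met]
  Stage 3 is satisfied; the complainant continues to bear the burden.
Stage 4 — burden on complainant; standard: a more-likely-than-not showing (weight is at least 50).
    (f): 48 < 50 [not met]
  Not every element is met, so the complainant fails to carry Stage 4.
The analysis ends at Stage 4; the licensee prevails.

stage 4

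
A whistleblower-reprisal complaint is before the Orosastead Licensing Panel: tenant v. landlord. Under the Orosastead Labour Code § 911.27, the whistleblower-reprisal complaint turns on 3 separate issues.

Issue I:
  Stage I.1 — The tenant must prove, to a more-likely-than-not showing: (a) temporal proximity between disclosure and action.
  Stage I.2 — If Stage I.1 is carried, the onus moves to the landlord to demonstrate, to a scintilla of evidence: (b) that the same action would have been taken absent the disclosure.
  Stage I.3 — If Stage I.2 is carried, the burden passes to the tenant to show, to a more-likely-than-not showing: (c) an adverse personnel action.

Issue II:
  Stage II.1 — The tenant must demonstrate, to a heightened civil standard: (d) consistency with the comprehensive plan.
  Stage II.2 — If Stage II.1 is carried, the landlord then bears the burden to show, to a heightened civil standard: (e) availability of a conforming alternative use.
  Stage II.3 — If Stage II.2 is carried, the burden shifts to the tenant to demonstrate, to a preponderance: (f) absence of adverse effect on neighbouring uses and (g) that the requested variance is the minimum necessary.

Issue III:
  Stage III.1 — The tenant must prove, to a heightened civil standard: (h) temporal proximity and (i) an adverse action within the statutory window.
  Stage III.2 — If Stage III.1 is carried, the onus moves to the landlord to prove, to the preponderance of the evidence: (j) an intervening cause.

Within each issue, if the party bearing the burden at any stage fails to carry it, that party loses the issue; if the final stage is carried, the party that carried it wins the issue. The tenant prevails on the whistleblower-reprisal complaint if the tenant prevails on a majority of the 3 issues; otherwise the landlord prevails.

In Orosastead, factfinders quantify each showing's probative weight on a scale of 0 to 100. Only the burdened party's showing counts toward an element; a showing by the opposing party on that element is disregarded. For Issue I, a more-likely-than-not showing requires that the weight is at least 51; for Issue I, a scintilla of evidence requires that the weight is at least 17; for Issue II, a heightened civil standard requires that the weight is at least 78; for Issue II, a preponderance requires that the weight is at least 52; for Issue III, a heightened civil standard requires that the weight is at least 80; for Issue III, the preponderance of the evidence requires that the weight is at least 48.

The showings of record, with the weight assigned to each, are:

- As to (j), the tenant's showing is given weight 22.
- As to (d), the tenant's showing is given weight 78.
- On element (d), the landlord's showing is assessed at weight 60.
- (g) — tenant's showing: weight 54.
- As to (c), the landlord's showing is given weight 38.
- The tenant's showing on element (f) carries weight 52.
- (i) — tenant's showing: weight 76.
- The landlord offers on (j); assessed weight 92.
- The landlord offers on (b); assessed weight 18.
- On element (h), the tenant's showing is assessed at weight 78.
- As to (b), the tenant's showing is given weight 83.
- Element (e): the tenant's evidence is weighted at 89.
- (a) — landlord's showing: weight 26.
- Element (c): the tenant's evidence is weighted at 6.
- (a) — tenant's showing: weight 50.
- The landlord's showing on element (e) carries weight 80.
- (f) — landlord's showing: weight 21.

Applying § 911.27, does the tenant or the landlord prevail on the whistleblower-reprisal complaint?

— Issue I —
Stage I.1 (tenant, a more-likely-than-not showing, weight is at least 51): (a) 50 (landlord's 26 disregarded) < 51 — fails.
  Not every element is met, so the tenant fails to carry Stage I.1.
The analysis ends at Stage I.1; the landlord prevails on this issue.
— Issue II —
Stage II.1 — burden on tenant; standard: a heightened civil standard (weight is at least 78).
    (d): 78 (landlord's 60 disregarded) ≥ 78 [met]
  All elements met. The burden passes to the landlord.
Stage II.2 — burden on landlord; standard: a heightened civil standard (weight is at least 78).
    (e): 80 (tenant's 89 disregarded) ≥ 78 [met]
  Stage II.2 carried; the burden shifts to the tenant.
Stage II.3 — burden on tenant; standard: a preponderance (weight is at least 52).
    (f): 52 (landlord's 21 disregarded) ≥ 52 [met]
    (g): 54 ≥ 52 [met]
  Stage II.3 carried; the final stage is satisfied.
All stages carried — the tenant prevails on this issue.
— Issue III —
At Stage III.1 the tenant must meet a heightened civil standard (weight is at least 80): on (h) the weight is 78, which does not reach 80, so (h) does not meet the standard; on (i) the weight is 76, which does not reach 80, so (i) does not meet the standard.
  Stage III.1 not carried; the tenant fails its burden.
The analysis ends at Stage III.1; the landlord prevails on this issue.
Per-issue: Issue I → landlord; Issue II → tenant; Issue III → landlord. The tenant must prevail on a majority of issues; overall, the landlord prevails.

landlord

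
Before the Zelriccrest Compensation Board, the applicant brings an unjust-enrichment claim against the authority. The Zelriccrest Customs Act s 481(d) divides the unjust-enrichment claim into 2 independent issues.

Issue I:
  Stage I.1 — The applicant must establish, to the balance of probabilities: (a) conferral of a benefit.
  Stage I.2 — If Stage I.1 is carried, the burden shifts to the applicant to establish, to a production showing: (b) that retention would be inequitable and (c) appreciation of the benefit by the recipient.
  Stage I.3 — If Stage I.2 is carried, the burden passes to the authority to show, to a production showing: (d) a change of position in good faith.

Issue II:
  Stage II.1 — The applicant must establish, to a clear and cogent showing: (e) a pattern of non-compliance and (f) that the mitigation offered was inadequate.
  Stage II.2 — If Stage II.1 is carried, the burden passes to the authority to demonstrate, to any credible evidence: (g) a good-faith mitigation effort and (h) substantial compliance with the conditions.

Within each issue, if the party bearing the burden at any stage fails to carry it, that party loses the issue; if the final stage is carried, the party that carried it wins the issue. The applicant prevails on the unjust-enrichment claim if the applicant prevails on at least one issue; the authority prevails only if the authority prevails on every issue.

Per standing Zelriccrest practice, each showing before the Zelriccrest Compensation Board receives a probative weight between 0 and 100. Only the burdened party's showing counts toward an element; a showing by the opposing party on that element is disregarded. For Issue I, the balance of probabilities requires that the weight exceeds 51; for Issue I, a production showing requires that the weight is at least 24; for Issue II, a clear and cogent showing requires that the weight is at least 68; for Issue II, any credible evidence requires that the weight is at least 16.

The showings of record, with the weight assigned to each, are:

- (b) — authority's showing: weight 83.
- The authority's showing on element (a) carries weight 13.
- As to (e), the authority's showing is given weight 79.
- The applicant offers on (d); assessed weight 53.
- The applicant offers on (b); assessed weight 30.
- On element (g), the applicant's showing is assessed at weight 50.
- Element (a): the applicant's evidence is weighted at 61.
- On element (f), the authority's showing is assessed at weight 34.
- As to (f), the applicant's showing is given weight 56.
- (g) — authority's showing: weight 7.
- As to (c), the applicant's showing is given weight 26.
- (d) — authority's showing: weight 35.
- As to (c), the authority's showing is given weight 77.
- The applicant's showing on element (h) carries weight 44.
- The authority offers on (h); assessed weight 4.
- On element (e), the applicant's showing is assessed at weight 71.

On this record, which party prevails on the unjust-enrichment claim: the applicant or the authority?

authority

— Issue I —
At Stage I.1 the applicant must meet the balance of probabilities (weight exceeds 51): on (a) the weight is 61 (the authority's 13 is given no effect), > 51, so (a) meets the standard.
  Stage I.1 is satisfied; the applicant continues to bear the burden.
At Stage I.2 the applicant must meet a production showing (weight is at least 24): on (b) the weight is 30 (the authority's 83 is given no effect), which does reach 24, so (b) meets the standard; on (c) the weight is 26 (the authority's 77 is given no effect), ≥ 24, so (c) meets the standard.
  Stage I.2 carried; the burden shifts to the authority.
At Stage I.3 the authority must meet a production showing (weight is at least 24): on (d) the weight is 35 (the applicant's 53 is given no effect), which does reach 24, so (d) meets the standard.
  Stage I.3 carried; the final stage is satisfied.
Every stage carried; the authority prevails on this issue.
— Issue II —
At Stage II.1 the applicant must meet a clear and cogent showing (weight is at least 68): on (e) the weight is 71 (the authority's 79 is given no effect), ≥ 68, so (e) meets the standard; on (f) the weight is 56 (the authority's 34 is given no effect), which does not reach 68, so (f) does not meet the standard.
  The applicant does not carry Stage II.1.
The analysis ends at Stage II.1; the authority prevails on this issue.
Per-issue: Issue I → authority; Issue II → authority. The applicant must prevail on at least one issue; overall, the authority prevails.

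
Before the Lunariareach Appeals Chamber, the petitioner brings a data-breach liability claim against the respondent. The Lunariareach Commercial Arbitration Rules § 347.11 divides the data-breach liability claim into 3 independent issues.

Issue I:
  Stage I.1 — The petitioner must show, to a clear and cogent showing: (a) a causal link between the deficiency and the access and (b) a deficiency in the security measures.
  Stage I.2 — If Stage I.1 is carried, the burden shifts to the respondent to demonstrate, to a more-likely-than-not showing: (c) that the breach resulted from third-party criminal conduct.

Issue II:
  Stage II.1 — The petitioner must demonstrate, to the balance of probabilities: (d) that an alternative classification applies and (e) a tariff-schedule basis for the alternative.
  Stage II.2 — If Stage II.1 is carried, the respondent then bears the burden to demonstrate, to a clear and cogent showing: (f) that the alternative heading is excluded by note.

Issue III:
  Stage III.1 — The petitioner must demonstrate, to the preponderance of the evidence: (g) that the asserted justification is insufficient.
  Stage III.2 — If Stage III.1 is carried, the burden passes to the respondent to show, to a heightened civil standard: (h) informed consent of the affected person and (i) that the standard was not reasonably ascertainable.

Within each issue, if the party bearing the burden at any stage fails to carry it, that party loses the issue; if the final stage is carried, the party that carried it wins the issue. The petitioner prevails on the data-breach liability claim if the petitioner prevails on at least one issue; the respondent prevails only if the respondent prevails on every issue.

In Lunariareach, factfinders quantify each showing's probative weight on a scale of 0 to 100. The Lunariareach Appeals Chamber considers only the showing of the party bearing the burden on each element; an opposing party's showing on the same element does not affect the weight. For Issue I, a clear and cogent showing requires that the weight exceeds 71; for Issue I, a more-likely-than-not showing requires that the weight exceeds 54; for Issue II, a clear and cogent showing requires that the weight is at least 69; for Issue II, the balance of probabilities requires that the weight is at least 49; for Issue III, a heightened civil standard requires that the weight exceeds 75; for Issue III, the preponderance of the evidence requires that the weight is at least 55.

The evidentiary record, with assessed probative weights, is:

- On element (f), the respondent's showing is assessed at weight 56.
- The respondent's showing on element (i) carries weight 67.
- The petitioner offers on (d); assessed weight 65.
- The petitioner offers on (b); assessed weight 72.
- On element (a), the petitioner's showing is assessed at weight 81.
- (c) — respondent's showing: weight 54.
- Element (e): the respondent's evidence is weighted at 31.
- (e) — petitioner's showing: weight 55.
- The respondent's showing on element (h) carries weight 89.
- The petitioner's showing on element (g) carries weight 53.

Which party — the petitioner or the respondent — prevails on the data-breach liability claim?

— Issue I —
At Stage I.1 the petitioner must meet a clear and cogent showing (weight exceeds 71): on (a) the weight is 81, > 71, so (a) meets the standard; on (b) the weight is 72, which does exceed 71, so (b) meets the standard.
  Stage I.1 is satisfied; the onus moves to the respondent.
At Stage I.2 the respondent must meet a more-likely-than-not showing (weight exceeds 54): on (c) the weight is 54, ≤ 54, so (c) does not meet the standard.
  Not every element is met, so the respondent fails to carry Stage I.2.
The analysis ends at Stage I.2; the petitioner prevails on this issue.
— Issue II —
Stage II.1 (petitioner, the balance of probabilities, weight is at least 49): (d) 65 ≥ 49 — meets; (e) 55 (respondent's 31 disregarded) ≥ 49 — meets.
  Stage II.1 is satisfied; the onus moves to the respondent.
Stage II.2 (respondent, a clear and cogent showing, weight is at least 69): (f) 56 < 69 — fails.
  Not every element is met, so the respondent fails to carry Stage II.2.
So the petitioner prevails on this issue.
— Issue III —
Stage III.1 — burden on petitioner; standard: the preponderance of the evidence (weight is at least 55).
    (g): 53 < 55 [not met]
  The petitioner does not carry Stage III.1.
The analysis ends at Stage III.1; the respondent prevails on this issue.
Per-issue: Issue I → petitioner; Issue II → petitioner; Issue III → respondent. The petitioner must prevail on at least one issue; overall, the petitioner prevails.

petitioner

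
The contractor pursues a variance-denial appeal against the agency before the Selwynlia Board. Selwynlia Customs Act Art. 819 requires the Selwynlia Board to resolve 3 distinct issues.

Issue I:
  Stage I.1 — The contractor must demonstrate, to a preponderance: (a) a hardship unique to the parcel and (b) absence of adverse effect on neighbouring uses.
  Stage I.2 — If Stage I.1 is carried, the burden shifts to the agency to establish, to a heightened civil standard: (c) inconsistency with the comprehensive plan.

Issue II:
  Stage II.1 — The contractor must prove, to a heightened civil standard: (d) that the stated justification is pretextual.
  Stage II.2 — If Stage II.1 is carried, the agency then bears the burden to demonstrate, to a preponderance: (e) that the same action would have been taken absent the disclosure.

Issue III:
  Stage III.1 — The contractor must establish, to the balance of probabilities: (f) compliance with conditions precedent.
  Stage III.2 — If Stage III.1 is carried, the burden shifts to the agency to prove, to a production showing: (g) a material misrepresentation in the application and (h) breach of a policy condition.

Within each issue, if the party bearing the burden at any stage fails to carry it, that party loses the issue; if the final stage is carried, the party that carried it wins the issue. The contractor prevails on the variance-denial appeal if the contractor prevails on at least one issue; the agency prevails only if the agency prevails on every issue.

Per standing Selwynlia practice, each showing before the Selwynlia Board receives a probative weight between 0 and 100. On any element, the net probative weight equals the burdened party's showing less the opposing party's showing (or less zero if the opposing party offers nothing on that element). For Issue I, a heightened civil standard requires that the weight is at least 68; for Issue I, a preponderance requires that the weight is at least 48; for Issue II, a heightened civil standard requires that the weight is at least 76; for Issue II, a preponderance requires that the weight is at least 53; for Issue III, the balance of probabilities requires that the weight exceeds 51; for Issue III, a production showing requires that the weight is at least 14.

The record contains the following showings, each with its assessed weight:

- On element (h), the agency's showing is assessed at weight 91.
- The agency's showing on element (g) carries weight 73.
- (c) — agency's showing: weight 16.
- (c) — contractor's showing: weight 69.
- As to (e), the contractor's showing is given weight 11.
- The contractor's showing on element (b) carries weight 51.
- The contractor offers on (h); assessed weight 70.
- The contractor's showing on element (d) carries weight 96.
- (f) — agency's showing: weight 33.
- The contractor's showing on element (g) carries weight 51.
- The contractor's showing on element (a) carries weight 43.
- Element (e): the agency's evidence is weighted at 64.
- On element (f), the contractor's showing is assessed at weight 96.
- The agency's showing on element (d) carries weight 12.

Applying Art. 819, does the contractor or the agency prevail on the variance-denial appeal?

agency

— Issue I —
At Stage I.1 the contractor must meet a preponderance (weight is at least 48): on (a) the weight is 43, which does not reach 48, so (a) does not meet the standard; on (b) the weight is 51, which does reach 48, so (b) meets the standard.
  Stage I.1 not carried; the contractor fails its burden.
The analysis ends at Stage I.1; the agency prevails on this issue.
— Issue II —
Stage II.1 (contractor, a heightened civil standard, weight is at least 76): (d) net 96−12=84 ≥ 76 — meets.
  All elements met. The burden passes to the agency.
Stage II.2 (agency, a preponderance, weight is at least 53): (e) net 64−11=53 ≥ 53 — meets.
  The agency carries the last stage.
With every stage satisfied, the agency prevails on this issue.
— Issue III —
Stage III.1 (contractor, the balance of probabilities, weight exceeds 51): (f) net 96−33=63 > 51 — meets.
  Stage III.1 is satisfied; the onus moves to the agency.
Stage III.2 (agency, a production showing, weight is at least 14): (g) net 73−51=22 ≥ 14 — meets; (h) net 91−70=21 ≥ 14 — meets.
  Stage III.2 carried; the final stage is satisfied.
With every stage satisfied, the agency prevails on this issue.
Per-issue: Issue I → agency; Issue II → agency; Issue III → agency. The contractor must prevail on at least one issue; overall, the agency prevails.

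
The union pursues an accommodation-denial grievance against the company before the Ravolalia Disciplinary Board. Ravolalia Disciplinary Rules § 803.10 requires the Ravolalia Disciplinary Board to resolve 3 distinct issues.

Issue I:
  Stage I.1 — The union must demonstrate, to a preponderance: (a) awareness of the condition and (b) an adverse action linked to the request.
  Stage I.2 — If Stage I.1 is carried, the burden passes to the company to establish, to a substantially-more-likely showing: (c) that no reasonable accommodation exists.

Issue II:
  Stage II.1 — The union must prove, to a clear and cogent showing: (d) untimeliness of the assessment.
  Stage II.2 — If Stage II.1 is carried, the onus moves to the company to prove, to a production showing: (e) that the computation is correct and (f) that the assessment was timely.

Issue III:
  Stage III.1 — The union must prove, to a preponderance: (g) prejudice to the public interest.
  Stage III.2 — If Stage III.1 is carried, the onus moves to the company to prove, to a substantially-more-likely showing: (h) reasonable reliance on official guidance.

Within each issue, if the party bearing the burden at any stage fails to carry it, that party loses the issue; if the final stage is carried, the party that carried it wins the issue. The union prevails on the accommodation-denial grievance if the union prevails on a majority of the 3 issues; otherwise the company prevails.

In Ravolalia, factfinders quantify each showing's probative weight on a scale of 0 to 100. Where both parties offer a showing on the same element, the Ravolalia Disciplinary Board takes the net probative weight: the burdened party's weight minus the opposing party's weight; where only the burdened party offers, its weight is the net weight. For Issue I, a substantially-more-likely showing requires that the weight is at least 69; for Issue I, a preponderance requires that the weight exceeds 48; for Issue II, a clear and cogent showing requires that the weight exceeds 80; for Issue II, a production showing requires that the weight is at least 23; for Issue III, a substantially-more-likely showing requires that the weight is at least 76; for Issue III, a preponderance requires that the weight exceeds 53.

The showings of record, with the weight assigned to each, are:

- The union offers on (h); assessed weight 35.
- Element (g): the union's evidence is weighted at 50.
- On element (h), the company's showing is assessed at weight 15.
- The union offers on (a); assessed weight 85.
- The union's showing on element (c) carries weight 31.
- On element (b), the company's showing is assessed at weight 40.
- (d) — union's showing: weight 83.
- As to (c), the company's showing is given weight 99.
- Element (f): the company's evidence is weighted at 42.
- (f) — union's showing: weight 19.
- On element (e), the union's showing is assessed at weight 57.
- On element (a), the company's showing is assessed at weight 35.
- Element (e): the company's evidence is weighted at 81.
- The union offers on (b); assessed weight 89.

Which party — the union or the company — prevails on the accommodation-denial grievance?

company

— Issue I —
Stage I.1 (union, a preponderance, weight exceeds 48): (a) net 85−35=50 > 48 — meets; (b) net 89−40=49 > 48 — meets.
  Stage I.1 carried; the burden shifts to the company.
Stage I.2 (company, a substantially-more-likely showing, weight is at least 69): (c) net 99−31=68 < 69 — fails.
  Stage I.2 not carried; the company fails its burden.
The analysis ends at Stage I.2; the union prevails on this issue.
— Issue II —
At Stage II.1 the union must meet a clear and cogent showing (weight exceeds 80): on (d) the weight is 83, which does exceed 80, so (d) meets the standard.
  Stage II.1 is satisfied; the onus moves to the company.
At Stage II.2 the company must meet a production showing (weight is at least 23): on (e) the weight is 81 less the opposing 57 gives net 24, ≥ 23, so (e) meets the standard; on (f) the weight is 42 less the opposing 19 gives net 23, which does reach 23, so (f) meets the standard.
  The company carries the last stage.
All stages carried — the company prevails on this issue.
— Issue III —
Stage III.1 (union, a preponderance, weight exceeds 53): (g) 50 ≤ 53 — fails.
  Stage III.1 not carried; the union fails its burden.
The analysis ends at Stage III.1; the company prevails on this issue.
Per-issue: Issue I → union; Issue II → company; Issue III → company. The union must prevail on a majority of issues; overall, the company prevails.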